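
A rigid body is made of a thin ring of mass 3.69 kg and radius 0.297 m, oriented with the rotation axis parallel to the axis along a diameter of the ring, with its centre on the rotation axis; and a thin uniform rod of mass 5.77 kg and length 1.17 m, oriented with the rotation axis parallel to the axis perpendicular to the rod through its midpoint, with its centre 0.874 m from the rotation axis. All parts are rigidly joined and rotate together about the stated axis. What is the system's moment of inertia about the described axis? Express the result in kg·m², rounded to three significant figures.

5.23

Thin ring: I_cm = (1/2)MR² = (1/2)(3.69)(0.297)² = 0.16275 kg·m²; axis through the centre, so I = 0.16275 kg·m².
Thin rod: I_cm = (1/12)ML² = (1/12)(5.77)(1.17)² = 0.65821 kg·m²; centre at d = 0.874 m, so I = I_cm + Md² gives I = 0.65821 + (5.77)(0.874)² = 5.0658 kg·m².
Total I = 0.16275 + 5.0658 = 5.2285 kg·m².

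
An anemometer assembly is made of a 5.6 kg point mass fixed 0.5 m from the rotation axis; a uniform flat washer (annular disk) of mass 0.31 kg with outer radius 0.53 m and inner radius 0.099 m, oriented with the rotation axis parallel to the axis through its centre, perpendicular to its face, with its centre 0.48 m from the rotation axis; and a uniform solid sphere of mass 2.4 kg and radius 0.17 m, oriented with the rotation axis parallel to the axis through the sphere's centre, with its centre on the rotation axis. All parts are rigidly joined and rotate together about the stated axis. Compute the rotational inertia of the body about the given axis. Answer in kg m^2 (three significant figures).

Point mass: I_cm = 0; centre at d = 0.5 m, so the parallel axis theorem gives I = 0 + (5.6)(0.5)² = 1.4 kg m^2.
Annular disk: I_cm = (1/2)M(R²+r²) = (1/2)(0.31)[(0.53)² + (0.099)²] = 0.045059 kg m^2; centre at d = 0.48 m, so the parallel axis theorem gives I = 0.045059 + (0.31)(0.48)² = 0.11648 kg m^2.
Solid sphere: I_cm = (2/5)MR² = (2/5)(2.4)(0.17)² = 0.027744 kg m^2; axis through the centre, so I = 0.027744 kg m^2.
Total I = 1.4 + 0.11648 + 0.027744 = 1.5442 kg m^2.

1.54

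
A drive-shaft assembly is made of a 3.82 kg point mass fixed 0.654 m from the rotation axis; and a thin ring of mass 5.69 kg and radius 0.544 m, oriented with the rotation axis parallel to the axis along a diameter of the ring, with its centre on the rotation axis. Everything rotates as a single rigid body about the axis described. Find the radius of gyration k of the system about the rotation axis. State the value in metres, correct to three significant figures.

Point mass: I_cm = 0; centre at d = 0.654 m, so I = I_cm + Md² gives I = 0 + (3.82)(0.654)² = 1.6339 kg·m².
Thin ring: I_cm = (1/2)MR² = (1/2)(5.69)(0.544)² = 0.84194 kg·m²; axis through the centre, so I = 0.84194 kg·m².
Total I = 2.4758 kg·m²; total mass M = 9.51 kg.
k = √(I/M) = √(2.4758/9.51) = 0.51023 m.

0.510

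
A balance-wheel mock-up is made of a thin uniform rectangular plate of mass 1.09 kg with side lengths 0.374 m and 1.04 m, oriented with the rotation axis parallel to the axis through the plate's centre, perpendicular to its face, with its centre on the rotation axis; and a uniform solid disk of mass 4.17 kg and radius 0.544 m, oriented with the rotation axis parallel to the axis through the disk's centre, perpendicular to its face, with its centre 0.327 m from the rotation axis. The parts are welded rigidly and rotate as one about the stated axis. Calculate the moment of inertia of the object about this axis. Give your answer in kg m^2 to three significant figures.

1.17

Rectangular plate: I_cm = (1/12)M(a²+b²) = (1/12)(1.09)[(0.374)² + (1.04)²] = 0.11095 kg m^2; axis through the centre, so I = 0.11095 kg m^2.
Solid disk: I_cm = (1/2)MR² = (1/2)(4.17)(0.544)² = 0.61703 kg m^2; centre at d = 0.327 m, so I = I_cm + Md² gives I = 0.61703 + (4.17)(0.327)² = 1.0629 kg m^2.
Total I = 0.11095 + 1.0629 = 1.1739 kg m^2.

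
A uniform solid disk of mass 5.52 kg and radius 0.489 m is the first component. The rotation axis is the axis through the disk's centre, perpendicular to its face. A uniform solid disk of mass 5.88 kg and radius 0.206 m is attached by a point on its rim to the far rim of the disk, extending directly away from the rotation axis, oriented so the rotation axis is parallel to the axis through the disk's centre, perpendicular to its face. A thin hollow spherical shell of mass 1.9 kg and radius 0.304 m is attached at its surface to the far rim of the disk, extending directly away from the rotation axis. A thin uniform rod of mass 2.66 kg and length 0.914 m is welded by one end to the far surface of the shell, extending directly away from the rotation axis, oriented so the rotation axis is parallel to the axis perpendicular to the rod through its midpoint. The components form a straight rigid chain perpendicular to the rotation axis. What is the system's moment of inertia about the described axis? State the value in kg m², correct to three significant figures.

Solid disk: I_cm = (1/2)MR² = (1/2)(5.52)(0.489)² = 0.65997 kg m²; axis through the centre, so I = 0.65997 kg m².
Solid disk: I_cm = (1/2)MR² = (1/2)(5.88)(0.206)² = 0.12476 kg m²; centre at d = 0.489 + 0.206 = 0.695 m, so the parallel axis theorem gives I = 0.12476 + (5.88)(0.695)² = 2.9649 kg m².
Spherical shell: I_cm = (2/3)MR² = (2/3)(1.9)(0.304)² = 0.11706 kg m²; centre at d = 0.489 + 0.206 + 0.206 + 0.304 = 1.205 m, so the parallel axis theorem gives I = 0.11706 + (1.9)(1.205)² = 2.8759 kg m².
Thin rod: I_cm = (1/12)ML² = (1/12)(2.66)(0.914)² = 0.18518 kg m²; centre at d = 0.489 + 0.206 + 0.206 + 0.304 + 0.304 + 0.457 = 1.966 m, so the parallel axis theorem gives I = 0.18518 + (2.66)(1.966)² = 10.466 kg m².
Total I = 0.65997 + 2.9649 + 2.8759 + 10.466 = 16.967 kg m².

17.0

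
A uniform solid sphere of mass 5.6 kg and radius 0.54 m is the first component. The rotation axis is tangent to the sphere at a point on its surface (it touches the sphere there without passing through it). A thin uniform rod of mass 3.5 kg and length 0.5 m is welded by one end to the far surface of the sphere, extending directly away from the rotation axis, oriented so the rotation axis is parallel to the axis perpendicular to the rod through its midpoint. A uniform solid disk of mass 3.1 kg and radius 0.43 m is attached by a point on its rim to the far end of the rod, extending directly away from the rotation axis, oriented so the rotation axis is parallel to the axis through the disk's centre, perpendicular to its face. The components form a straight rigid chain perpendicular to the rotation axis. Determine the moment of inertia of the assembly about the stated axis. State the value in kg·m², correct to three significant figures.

Solid sphere: I_cm = (2/5)MR² = (2/5)(5.6)(0.54)² = 0.65318 kg·m²; centre at d = 0.54 m, so the parallel axis theorem gives I = 0.65318 + (5.6)(0.54)² = 2.2861 kg·m².
Thin rod: I_cm = (1/12)ML² = (1/12)(3.5)(0.5)² = 0.072917 kg·m²; centre at d = 0.54 + 0.54 + 0.25 = 1.33 m, so the parallel axis theorem gives I = 0.072917 + (3.5)(1.33)² = 6.2641 kg·m².
Solid disk: I_cm = (1/2)MR² = (1/2)(3.1)(0.43)² = 0.28659 kg·m²; centre at d = 0.54 + 0.54 + 0.25 + 0.25 + 0.43 = 2.01 m, so the parallel axis theorem gives I = 0.28659 + (3.1)(2.01)² = 12.811 kg·m².
Total I = 2.2861 + 6.2641 + 12.811 = 21.361 kg·m².

21.4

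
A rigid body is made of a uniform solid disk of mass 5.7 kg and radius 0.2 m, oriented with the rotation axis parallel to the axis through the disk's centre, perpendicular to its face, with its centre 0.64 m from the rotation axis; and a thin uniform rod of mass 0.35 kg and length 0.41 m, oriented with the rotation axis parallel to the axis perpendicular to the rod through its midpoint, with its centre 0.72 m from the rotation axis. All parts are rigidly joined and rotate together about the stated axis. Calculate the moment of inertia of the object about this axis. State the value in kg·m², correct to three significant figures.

2.64

Solid disk: I_cm = (1/2)MR² = (1/2)(5.7)(0.2)² = 0.114 kg·m²; centre at d = 0.64 m, so I = I_cm + Md² gives I = 0.114 + (5.7)(0.64)² = 2.4487 kg·m².
Thin rod: I_cm = (1/12)ML² = (1/12)(0.35)(0.41)² = 0.0049029 kg·m²; centre at d = 0.72 m, so I = I_cm + Md² gives I = 0.0049029 + (0.35)(0.72)² = 0.18634 kg·m².
Total I = 2.4487 + 0.18634 = 2.6351 kg·m².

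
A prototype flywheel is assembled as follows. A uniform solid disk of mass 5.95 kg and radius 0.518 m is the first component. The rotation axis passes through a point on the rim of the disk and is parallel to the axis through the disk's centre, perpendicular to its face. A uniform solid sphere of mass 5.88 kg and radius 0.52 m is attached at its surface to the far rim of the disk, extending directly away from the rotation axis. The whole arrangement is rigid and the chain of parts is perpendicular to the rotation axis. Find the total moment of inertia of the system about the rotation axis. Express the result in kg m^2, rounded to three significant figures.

Solid disk: I_cm = (1/2)MR² = (1/2)(5.95)(0.518)² = 0.79826 kg m^2; centre at d = 0.518 m, so the parallel axis theorem gives I = 0.79826 + (5.95)(0.518)² = 2.3948 kg m^2.
Solid sphere: I_cm = (2/5)MR² = (2/5)(5.88)(0.52)² = 0.63598 kg m^2; centre at d = 0.518 + 0.518 + 0.52 = 1.556 m, so the parallel axis theorem gives I = 0.63598 + (5.88)(1.556)² = 14.872 kg m^2.
Total I = 2.3948 + 14.872 = 17.267 kg m^2.

17.3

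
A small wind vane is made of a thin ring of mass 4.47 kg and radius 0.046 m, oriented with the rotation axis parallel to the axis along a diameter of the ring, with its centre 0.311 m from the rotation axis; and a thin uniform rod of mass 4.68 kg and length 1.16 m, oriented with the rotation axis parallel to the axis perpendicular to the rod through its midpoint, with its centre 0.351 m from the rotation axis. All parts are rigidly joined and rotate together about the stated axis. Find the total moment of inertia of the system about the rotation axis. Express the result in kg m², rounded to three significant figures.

Thin ring: I_cm = (1/2)MR² = (1/2)(4.47)(0.046)² = 0.0047293 kg m²; centre at d = 0.311 m, so the parallel axis theorem gives I = 0.0047293 + (4.47)(0.311)² = 0.43707 kg m².
Thin rod: I_cm = (1/12)ML² = (1/12)(4.68)(1.16)² = 0.52478 kg m²; centre at d = 0.351 m, so the parallel axis theorem gives I = 0.52478 + (4.68)(0.351)² = 1.1014 kg m².
Total I = 0.43707 + 1.1014 = 1.5384 kg m².

1.54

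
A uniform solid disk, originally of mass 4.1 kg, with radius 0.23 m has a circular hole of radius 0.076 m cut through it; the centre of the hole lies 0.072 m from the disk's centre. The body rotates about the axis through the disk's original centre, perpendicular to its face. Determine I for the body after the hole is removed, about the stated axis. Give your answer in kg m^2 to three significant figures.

Unpierced body about its centre: I₀ = (1/2)MR² = (1/2)(4.1)(0.23)² = 0.10844 kg m^2.
The removed disk has mass m = M·(r/R)² = (4.1)(0.076/0.23)² = 0.44767 kg (same uniform areal density).
Its moment of inertia about the rotation axis (parallel-axis theorem): I_hole = (1/2)mr² + md² = (1/2)(0.44767)(0.076)² + (0.44767)(0.072)² = 0.0036136 kg m^2.
Treating the hole as negative mass, I = I₀ − I_hole = 0.10844 − 0.0036136 = 0.10483 kg m^2.

0.105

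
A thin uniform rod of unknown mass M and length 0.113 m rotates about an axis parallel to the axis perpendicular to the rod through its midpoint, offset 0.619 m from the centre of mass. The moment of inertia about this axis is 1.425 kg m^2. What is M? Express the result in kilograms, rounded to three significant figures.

I = I_cm + Md² = (1/12)ML² + Md² = M·[0.0833333·(0.113)² + (0.619)²] = M·0.38423.
So M = 1.425 / 0.38423 = 3.7088 kg.

3.71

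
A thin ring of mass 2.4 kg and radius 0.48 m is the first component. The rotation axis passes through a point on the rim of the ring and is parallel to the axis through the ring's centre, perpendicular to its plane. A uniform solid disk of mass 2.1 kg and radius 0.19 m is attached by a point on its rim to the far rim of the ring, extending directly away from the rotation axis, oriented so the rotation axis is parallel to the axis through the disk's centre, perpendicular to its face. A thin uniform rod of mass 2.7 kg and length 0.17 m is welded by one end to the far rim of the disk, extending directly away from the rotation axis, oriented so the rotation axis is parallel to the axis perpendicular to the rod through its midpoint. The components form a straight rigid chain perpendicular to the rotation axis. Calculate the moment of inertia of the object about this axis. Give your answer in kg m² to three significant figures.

Thin ring: I_cm = MR² = (2.4)(0.48)² = 0.55296 kg m²; centre at d = 0.48 m, so the parallel axis theorem gives I = 0.55296 + (2.4)(0.48)² = 1.1059 kg m².
Solid disk: I_cm = (1/2)MR² = (1/2)(2.1)(0.19)² = 0.037905 kg m²; centre at d = 0.48 + 0.48 + 0.19 = 1.15 m, so the parallel axis theorem gives I = 0.037905 + (2.1)(1.15)² = 2.8152 kg m².
Thin rod: I_cm = (1/12)ML² = (1/12)(2.7)(0.17)² = 0.0065025 kg m²; centre at d = 0.48 + 0.48 + 0.19 + 0.19 + 0.085 = 1.425 m, so the parallel axis theorem gives I = 0.0065025 + (2.7)(1.425)² = 5.4892 kg m².
Total I = 1.1059 + 2.8152 + 5.4892 = 9.4103 kg m².

9.41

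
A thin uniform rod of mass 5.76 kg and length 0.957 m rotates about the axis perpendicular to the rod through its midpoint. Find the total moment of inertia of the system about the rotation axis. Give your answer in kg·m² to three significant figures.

I_cm = (1/12)ML² = (1/12)(5.76)(0.957)² = 0.43961 kg·m²; axis through the centre, so I = 0.43961 kg·m².

0.440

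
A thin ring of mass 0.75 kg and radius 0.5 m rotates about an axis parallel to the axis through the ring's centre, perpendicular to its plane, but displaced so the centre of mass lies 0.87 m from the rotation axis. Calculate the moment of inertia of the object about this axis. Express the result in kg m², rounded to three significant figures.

0.755

I_cm = MR² = (0.75)(0.5)² = 0.1875 kg m²; centre at d = 0.87 m, so the parallel axis theorem gives I = 0.1875 + (0.75)(0.87)² = 0.75518 kg m².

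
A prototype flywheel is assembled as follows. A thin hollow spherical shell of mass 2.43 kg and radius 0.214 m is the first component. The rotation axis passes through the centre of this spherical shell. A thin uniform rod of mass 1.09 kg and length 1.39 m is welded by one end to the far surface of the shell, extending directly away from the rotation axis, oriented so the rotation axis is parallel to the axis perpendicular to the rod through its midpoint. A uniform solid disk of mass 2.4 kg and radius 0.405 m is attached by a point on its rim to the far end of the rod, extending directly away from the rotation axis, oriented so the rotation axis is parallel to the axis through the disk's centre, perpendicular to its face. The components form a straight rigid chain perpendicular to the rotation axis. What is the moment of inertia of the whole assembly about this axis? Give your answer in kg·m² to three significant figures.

Spherical shell: I_cm = (2/3)MR² = (2/3)(2.43)(0.214)² = 0.07419 kg·m²; axis through the centre, so I = 0.07419 kg·m².
Thin rod: I_cm = (1/12)ML² = (1/12)(1.09)(1.39)² = 0.1755 kg·m²; centre at d = 0.214 + 0.695 = 0.909 m, so I = I_cm + Md² gives I = 0.1755 + (1.09)(0.909)² = 1.0761 kg·m².
Solid disk: I_cm = (1/2)MR² = (1/2)(2.4)(0.405)² = 0.19683 kg·m²; centre at d = 0.214 + 0.695 + 0.695 + 0.405 = 2.009 m, so I = I_cm + Md² gives I = 0.19683 + (2.4)(2.009)² = 9.8834 kg·m².
Total I = 0.07419 + 1.0761 + 9.8834 = 11.034 kg·m².

11.0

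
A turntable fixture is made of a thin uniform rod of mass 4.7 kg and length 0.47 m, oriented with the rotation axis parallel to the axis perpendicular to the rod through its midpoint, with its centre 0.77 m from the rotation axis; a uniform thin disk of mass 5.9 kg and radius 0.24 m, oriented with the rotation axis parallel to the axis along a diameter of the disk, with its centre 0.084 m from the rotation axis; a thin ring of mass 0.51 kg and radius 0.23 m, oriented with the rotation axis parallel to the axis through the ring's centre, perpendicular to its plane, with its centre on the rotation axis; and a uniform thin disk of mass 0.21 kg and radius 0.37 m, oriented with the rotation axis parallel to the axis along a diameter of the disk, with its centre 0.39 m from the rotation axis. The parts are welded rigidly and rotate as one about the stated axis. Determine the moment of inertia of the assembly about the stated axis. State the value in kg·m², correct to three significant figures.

3.07

Thin rod: I_cm = (1/12)ML² = (1/12)(4.7)(0.47)² = 0.086519 kg·m²; centre at d = 0.77 m, so I = I_cm + Md² gives I = 0.086519 + (4.7)(0.77)² = 2.8731 kg·m².
Thin disk: I_cm = (1/4)MR² = (1/4)(5.9)(0.24)² = 0.08496 kg·m²; centre at d = 0.084 m, so I = I_cm + Md² gives I = 0.08496 + (5.9)(0.084)² = 0.12659 kg·m².
Thin ring: I_cm = MR² = (0.51)(0.23)² = 0.026979 kg·m²; axis through the centre, so I = 0.026979 kg·m².
Thin disk: I_cm = (1/4)MR² = (1/4)(0.21)(0.37)² = 0.0071872 kg·m²; centre at d = 0.39 m, so I = I_cm + Md² gives I = 0.0071872 + (0.21)(0.39)² = 0.039128 kg·m².
Total I = 2.8731 + 0.12659 + 0.026979 + 0.039128 = 3.0658 kg·m².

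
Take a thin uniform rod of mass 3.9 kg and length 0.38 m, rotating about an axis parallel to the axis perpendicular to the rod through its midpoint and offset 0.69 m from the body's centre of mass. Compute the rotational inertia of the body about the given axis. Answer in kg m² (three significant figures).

I_cm = (1/12)ML² = (1/12)(3.9)(0.38)² = 0.04693 kg m²; centre at d = 0.69 m, so the parallel axis theorem gives I = 0.04693 + (3.9)(0.69)² = 1.9037 kg m².

1.90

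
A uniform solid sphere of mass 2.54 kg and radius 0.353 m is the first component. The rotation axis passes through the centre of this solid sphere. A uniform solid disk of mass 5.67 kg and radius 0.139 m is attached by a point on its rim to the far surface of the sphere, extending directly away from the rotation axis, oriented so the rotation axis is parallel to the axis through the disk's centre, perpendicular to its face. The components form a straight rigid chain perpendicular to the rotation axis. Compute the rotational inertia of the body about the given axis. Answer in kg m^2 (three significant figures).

Solid sphere: I_cm = (2/5)MR² = (2/5)(2.54)(0.353)² = 0.1266 kg m^2; axis through the centre, so I = 0.1266 kg m^2.
Solid disk: I_cm = (1/2)MR² = (1/2)(5.67)(0.139)² = 0.054775 kg m^2; centre at d = 0.353 + 0.139 = 0.492 m, so the parallel axis theorem gives I = 0.054775 + (5.67)(0.492)² = 1.4273 kg m^2.
Total I = 0.1266 + 1.4273 = 1.5539 kg m^2.

1.55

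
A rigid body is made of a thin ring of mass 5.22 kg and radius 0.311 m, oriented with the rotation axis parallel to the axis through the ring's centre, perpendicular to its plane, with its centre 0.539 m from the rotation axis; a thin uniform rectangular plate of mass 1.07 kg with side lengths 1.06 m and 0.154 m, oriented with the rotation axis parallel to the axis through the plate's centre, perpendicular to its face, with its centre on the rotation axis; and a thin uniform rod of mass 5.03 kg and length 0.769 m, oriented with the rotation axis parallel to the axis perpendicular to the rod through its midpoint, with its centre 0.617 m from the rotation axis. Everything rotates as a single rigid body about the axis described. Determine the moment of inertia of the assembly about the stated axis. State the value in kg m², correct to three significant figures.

4.29

Thin ring: I_cm = MR² = (5.22)(0.311)² = 0.50488 kg m²; centre at d = 0.539 m, so I = I_cm + Md² gives I = 0.50488 + (5.22)(0.539)² = 2.0214 kg m².
Rectangular plate: I_cm = (1/12)M(a²+b²) = (1/12)(1.07)[(1.06)² + (0.154)²] = 0.1023 kg m²; axis through the centre, so I = 0.1023 kg m².
Thin rod: I_cm = (1/12)ML² = (1/12)(5.03)(0.769)² = 0.24788 kg m²; centre at d = 0.617 m, so I = I_cm + Md² gives I = 0.24788 + (5.03)(0.617)² = 2.1627 kg m².
Total I = 2.0214 + 0.1023 + 2.1627 = 4.2865 kg m².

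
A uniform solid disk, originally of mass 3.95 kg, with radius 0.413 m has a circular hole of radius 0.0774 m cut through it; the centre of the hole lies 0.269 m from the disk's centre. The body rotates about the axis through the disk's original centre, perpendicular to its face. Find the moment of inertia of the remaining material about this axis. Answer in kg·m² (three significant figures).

0.326

Unpierced body about its centre: I₀ = (1/2)MR² = (1/2)(3.95)(0.413)² = 0.33687 kg·m².
The removed disk has mass m = M·(r/R)² = (3.95)(0.0774/0.413)² = 0.13873 kg (same uniform areal density).
Its moment of inertia about the rotation axis (parallel-axis theorem): I_hole = (1/2)mr² + md² = (1/2)(0.13873)(0.0774)² + (0.13873)(0.269)² = 0.010454 kg·m².
Treating the hole as negative mass, I = I₀ − I_hole = 0.33687 − 0.010454 = 0.32642 kg·m².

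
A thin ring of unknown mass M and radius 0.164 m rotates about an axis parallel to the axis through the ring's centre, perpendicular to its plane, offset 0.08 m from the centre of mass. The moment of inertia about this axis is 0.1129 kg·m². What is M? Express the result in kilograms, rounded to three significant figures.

3.39

I = I_cm + Md² = MR² + Md² = M·[1·(0.164)² + (0.08)²] = M·0.033296.
So M = 0.1129 / 0.033296 = 3.3908 kg.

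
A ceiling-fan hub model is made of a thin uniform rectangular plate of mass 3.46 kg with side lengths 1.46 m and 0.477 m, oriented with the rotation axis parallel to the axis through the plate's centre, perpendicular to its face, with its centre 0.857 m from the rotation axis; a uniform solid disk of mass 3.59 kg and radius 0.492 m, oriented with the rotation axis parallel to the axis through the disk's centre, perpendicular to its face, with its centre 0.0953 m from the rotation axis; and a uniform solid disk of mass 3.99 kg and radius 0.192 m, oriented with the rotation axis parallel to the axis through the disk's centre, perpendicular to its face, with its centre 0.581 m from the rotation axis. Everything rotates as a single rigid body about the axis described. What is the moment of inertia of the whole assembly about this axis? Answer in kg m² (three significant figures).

5.11

Rectangular plate: I_cm = (1/12)M(a²+b²) = (1/12)(3.46)[(1.46)² + (0.477)²] = 0.68022 kg m²; centre at d = 0.857 m, so I = I_cm + Md² gives I = 0.68022 + (3.46)(0.857)² = 3.2214 kg m².
Solid disk: I_cm = (1/2)MR² = (1/2)(3.59)(0.492)² = 0.4345 kg m²; centre at d = 0.0953 m, so I = I_cm + Md² gives I = 0.4345 + (3.59)(0.0953)² = 0.46711 kg m².
Solid disk: I_cm = (1/2)MR² = (1/2)(3.99)(0.192)² = 0.073544 kg m²; centre at d = 0.581 m, so I = I_cm + Md² gives I = 0.073544 + (3.99)(0.581)² = 1.4204 kg m².
Total I = 3.2214 + 0.46711 + 1.4204 = 5.1089 kg m².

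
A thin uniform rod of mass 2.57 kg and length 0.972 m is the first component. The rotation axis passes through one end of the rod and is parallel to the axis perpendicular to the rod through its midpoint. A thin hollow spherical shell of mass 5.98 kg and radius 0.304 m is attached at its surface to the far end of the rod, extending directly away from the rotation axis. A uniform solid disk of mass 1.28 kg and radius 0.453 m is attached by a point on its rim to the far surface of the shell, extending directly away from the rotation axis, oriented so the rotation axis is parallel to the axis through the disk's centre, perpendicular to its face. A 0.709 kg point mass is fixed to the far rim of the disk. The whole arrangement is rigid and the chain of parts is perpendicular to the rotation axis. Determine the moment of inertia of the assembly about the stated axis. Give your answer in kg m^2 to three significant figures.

20.7

Thin rod: I_cm = (1/12)ML² = (1/12)(2.57)(0.972)² = 0.20234 kg m^2; centre at d = 0.486 m, so the parallel axis theorem gives I = 0.20234 + (2.57)(0.486)² = 0.80936 kg m^2.
Spherical shell: I_cm = (2/3)MR² = (2/3)(5.98)(0.304)² = 0.36843 kg m^2; centre at d = 0.486 + 0.486 + 0.304 = 1.276 m, so the parallel axis theorem gives I = 0.36843 + (5.98)(1.276)² = 10.105 kg m^2.
Solid disk: I_cm = (1/2)MR² = (1/2)(1.28)(0.453)² = 0.13133 kg m^2; centre at d = 0.486 + 0.486 + 0.304 + 0.304 + 0.453 = 2.033 m, so the parallel axis theorem gives I = 0.13133 + (1.28)(2.033)² = 5.4217 kg m^2.
Point mass: I_cm = 0; centre at d = 0.486 + 0.486 + 0.304 + 0.304 + 0.453 + 0.453 = 2.486 m, so the parallel axis theorem gives I = 0 + (0.709)(2.486)² = 4.3818 kg m^2.
Total I = 0.80936 + 10.105 + 5.4217 + 4.3818 = 20.718 kg m^2.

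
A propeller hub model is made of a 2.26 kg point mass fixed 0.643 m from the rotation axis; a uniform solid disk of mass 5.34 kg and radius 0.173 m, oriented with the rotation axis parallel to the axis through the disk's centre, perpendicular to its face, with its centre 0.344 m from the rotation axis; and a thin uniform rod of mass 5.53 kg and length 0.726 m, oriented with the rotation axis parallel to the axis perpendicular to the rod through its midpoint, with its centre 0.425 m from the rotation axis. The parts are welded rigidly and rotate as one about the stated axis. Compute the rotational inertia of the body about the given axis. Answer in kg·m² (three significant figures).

2.89

Point mass: I_cm = 0; centre at d = 0.643 m, so I = I_cm + Md² gives I = 0 + (2.26)(0.643)² = 0.93439 kg·m².
Solid disk: I_cm = (1/2)MR² = (1/2)(5.34)(0.173)² = 0.07991 kg·m²; centre at d = 0.344 m, so I = I_cm + Md² gives I = 0.07991 + (5.34)(0.344)² = 0.71182 kg·m².
Thin rod: I_cm = (1/12)ML² = (1/12)(5.53)(0.726)² = 0.24289 kg·m²; centre at d = 0.425 m, so I = I_cm + Md² gives I = 0.24289 + (5.53)(0.425)² = 1.2418 kg·m².
Total I = 0.93439 + 0.71182 + 1.2418 = 2.888 kg·m².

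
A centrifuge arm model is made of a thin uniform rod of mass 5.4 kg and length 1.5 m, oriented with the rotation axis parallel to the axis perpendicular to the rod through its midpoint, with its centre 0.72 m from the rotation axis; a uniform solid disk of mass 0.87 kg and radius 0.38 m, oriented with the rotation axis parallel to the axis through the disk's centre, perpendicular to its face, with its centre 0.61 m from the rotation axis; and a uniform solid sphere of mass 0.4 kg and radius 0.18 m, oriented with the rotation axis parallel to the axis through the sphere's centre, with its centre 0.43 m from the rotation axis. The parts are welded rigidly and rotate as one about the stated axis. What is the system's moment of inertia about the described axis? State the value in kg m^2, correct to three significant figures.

4.28

Thin rod: I_cm = (1/12)ML² = (1/12)(5.4)(1.5)² = 1.0125 kg m^2; centre at d = 0.72 m, so I = I_cm + Md² gives I = 1.0125 + (5.4)(0.72)² = 3.8119 kg m^2.
Solid disk: I_cm = (1/2)MR² = (1/2)(0.87)(0.38)² = 0.062814 kg m^2; centre at d = 0.61 m, so I = I_cm + Md² gives I = 0.062814 + (0.87)(0.61)² = 0.38654 kg m^2.
Solid sphere: I_cm = (2/5)MR² = (2/5)(0.4)(0.18)² = 0.005184 kg m^2; centre at d = 0.43 m, so I = I_cm + Md² gives I = 0.005184 + (0.4)(0.43)² = 0.079144 kg m^2.
Total I = 3.8119 + 0.38654 + 0.079144 = 4.2775 kg m^2.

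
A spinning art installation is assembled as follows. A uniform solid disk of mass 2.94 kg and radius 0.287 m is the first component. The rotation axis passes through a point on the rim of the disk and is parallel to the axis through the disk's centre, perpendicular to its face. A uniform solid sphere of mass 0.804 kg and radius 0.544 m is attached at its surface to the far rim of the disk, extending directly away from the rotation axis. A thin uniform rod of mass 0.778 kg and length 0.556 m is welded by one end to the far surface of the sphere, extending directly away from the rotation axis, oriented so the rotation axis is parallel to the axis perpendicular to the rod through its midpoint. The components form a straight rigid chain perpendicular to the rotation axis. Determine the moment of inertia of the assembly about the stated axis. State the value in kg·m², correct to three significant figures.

4.41

Solid disk: I_cm = (1/2)MR² = (1/2)(2.94)(0.287)² = 0.12108 kg·m²; centre at d = 0.287 m, so the parallel axis theorem gives I = 0.12108 + (2.94)(0.287)² = 0.36325 kg·m².
Solid sphere: I_cm = (2/5)MR² = (2/5)(0.804)(0.544)² = 0.095173 kg·m²; centre at d = 0.287 + 0.287 + 0.544 = 1.118 m, so the parallel axis theorem gives I = 0.095173 + (0.804)(1.118)² = 1.1001 kg·m².
Thin rod: I_cm = (1/12)ML² = (1/12)(0.778)(0.556)² = 0.020042 kg·m²; centre at d = 0.287 + 0.287 + 0.544 + 0.544 + 0.278 = 1.94 m, so the parallel axis theorem gives I = 0.020042 + (0.778)(1.94)² = 2.9481 kg·m².
Total I = 0.36325 + 1.1001 + 2.9481 = 4.4115 kg·m².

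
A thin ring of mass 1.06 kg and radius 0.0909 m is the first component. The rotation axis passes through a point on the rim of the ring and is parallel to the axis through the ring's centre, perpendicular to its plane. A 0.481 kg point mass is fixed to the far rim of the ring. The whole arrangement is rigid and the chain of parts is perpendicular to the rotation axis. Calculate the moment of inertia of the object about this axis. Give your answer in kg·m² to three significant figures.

0.0334

Thin ring: I_cm = MR² = (1.06)(0.0909)² = 0.0087586 kg·m²; centre at d = 0.0909 m, so I = I_cm + Md² gives I = 0.0087586 + (1.06)(0.0909)² = 0.017517 kg·m².
Point mass: I_cm = 0; centre at d = 0.0909 + 0.0909 = 0.1818 m, so I = I_cm + Md² gives I = 0 + (0.481)(0.1818)² = 0.015898 kg·m².
Total I = 0.017517 + 0.015898 = 0.033415 kg·m².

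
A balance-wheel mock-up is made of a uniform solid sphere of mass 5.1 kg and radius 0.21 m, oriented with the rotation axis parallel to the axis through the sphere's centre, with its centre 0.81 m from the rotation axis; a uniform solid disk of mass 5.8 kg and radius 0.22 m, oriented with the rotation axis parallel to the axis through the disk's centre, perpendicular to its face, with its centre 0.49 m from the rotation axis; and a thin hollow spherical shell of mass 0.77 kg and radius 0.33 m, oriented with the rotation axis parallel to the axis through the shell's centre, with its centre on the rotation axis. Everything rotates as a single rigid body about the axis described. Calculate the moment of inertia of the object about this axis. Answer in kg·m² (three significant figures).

Solid sphere: I_cm = (2/5)MR² = (2/5)(5.1)(0.21)² = 0.089964 kg·m²; centre at d = 0.81 m, so the parallel axis theorem gives I = 0.089964 + (5.1)(0.81)² = 3.4361 kg·m².
Solid disk: I_cm = (1/2)MR² = (1/2)(5.8)(0.22)² = 0.14036 kg·m²; centre at d = 0.49 m, so the parallel axis theorem gives I = 0.14036 + (5.8)(0.49)² = 1.5329 kg·m².
Spherical shell: I_cm = (2/3)MR² = (2/3)(0.77)(0.33)² = 0.055902 kg·m²; axis through the centre, so I = 0.055902 kg·m².
Total I = 3.4361 + 1.5329 + 0.055902 = 5.0249 kg·m².

5.02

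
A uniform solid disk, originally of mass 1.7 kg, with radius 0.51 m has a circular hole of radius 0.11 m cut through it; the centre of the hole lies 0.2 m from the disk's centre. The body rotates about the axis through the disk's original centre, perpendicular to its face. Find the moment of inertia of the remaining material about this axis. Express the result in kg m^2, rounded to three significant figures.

Unpierced body about its centre: I₀ = (1/2)MR² = (1/2)(1.7)(0.51)² = 0.22109 kg m^2.
The removed disk has mass m = M·(r/R)² = (1.7)(0.11/0.51)² = 0.079085 kg (same uniform areal density).
Its moment of inertia about the rotation axis (parallel-axis theorem): I_hole = (1/2)mr² + md² = (1/2)(0.079085)(0.11)² + (0.079085)(0.2)² = 0.0036419 kg m^2.
Treating the hole as negative mass, I = I₀ − I_hole = 0.22109 − 0.0036419 = 0.21744 kg m^2.

0.217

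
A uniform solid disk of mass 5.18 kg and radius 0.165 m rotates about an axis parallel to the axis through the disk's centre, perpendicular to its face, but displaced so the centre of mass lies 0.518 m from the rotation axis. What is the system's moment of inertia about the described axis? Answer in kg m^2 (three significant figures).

I_cm = (1/2)MR² = (1/2)(5.18)(0.165)² = 0.070513 kg m^2; centre at d = 0.518 m, so the parallel axis theorem gives I = 0.070513 + (5.18)(0.518)² = 1.4604 kg m^2.

1.46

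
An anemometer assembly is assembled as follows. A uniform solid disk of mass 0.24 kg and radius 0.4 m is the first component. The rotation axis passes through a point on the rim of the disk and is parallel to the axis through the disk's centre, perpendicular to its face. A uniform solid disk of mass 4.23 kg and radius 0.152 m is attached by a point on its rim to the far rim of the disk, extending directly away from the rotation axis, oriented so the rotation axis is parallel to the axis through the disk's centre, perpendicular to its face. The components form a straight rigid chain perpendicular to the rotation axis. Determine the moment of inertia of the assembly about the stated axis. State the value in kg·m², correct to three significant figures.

3.94

Solid disk: I_cm = (1/2)MR² = (1/2)(0.24)(0.4)² = 0.0192 kg·m²; centre at d = 0.4 m, so I = I_cm + Md² gives I = 0.0192 + (0.24)(0.4)² = 0.0576 kg·m².
Solid disk: I_cm = (1/2)MR² = (1/2)(4.23)(0.152)² = 0.048865 kg·m²; centre at d = 0.4 + 0.4 + 0.152 = 0.952 m, so I = I_cm + Md² gives I = 0.048865 + (4.23)(0.952)² = 3.8825 kg·m².
Total I = 0.0576 + 3.8825 = 3.9401 kg·m².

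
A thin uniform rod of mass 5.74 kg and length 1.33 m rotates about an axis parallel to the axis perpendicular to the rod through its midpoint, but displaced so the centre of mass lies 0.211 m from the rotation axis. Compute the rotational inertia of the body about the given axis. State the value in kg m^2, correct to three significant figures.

I_cm = (1/12)ML² = (1/12)(5.74)(1.33)² = 0.84612 kg m^2; centre at d = 0.211 m, so the parallel axis theorem gives I = 0.84612 + (5.74)(0.211)² = 1.1017 kg m^2.

1.10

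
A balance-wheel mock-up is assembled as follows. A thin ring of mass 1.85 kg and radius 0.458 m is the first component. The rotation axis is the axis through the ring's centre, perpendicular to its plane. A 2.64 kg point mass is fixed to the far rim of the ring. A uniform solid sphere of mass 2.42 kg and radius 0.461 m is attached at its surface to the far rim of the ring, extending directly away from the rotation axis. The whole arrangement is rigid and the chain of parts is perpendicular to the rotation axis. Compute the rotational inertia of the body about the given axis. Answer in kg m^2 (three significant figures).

Thin ring: I_cm = MR² = (1.85)(0.458)² = 0.38806 kg m^2; axis through the centre, so I = 0.38806 kg m^2.
Point mass: I_cm = 0; centre at d = 0.458 m, so I = I_cm + Md² gives I = 0 + (2.64)(0.458)² = 0.55378 kg m^2.
Solid sphere: I_cm = (2/5)MR² = (2/5)(2.42)(0.461)² = 0.20572 kg m^2; centre at d = 0.458 + 0.461 = 0.919 m, so I = I_cm + Md² gives I = 0.20572 + (2.42)(0.919)² = 2.2496 kg m^2.
Total I = 0.38806 + 0.55378 + 2.2496 = 3.1914 kg m^2.

3.19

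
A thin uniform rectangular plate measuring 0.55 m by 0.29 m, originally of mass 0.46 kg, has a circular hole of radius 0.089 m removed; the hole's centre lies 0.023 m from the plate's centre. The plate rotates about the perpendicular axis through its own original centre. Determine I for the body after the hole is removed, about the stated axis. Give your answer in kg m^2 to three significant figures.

0.0145

Unpierced body about its centre: I₀ = (1/12)M(a²+b²) = (1/12)(0.46)[(0.55)² + (0.29)²] = 0.01482 kg m^2.
The removed disk has mass m = M·πr²/(ab) = (0.46)·π(0.089)²/(0.55·0.29) = 0.071767 kg (same uniform areal density).
Its moment of inertia about the rotation axis (parallel-axis theorem): I_hole = (1/2)mr² + md² = (1/2)(0.071767)(0.089)² + (0.071767)(0.023)² = 0.0003222 kg m^2.
Treating the hole as negative mass, I = I₀ − I_hole = 0.01482 − 0.0003222 = 0.014497 kg m^2.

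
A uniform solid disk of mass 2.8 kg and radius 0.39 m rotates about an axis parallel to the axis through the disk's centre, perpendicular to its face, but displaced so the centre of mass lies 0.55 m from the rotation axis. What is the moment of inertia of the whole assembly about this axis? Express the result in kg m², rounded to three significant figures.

I_cm = (1/2)MR² = (1/2)(2.8)(0.39)² = 0.21294 kg m²; centre at d = 0.55 m, so the parallel axis theorem gives I = 0.21294 + (2.8)(0.55)² = 1.0599 kg m².

1.06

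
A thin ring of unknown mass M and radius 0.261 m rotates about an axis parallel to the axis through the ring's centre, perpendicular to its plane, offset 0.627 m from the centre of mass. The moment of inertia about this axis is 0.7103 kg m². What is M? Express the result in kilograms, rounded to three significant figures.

1.54

I = I_cm + Md² = MR² + Md² = M·[1·(0.261)² + (0.627)²] = M·0.46125.
So M = 0.7103 / 0.46125 = 1.5399 kg.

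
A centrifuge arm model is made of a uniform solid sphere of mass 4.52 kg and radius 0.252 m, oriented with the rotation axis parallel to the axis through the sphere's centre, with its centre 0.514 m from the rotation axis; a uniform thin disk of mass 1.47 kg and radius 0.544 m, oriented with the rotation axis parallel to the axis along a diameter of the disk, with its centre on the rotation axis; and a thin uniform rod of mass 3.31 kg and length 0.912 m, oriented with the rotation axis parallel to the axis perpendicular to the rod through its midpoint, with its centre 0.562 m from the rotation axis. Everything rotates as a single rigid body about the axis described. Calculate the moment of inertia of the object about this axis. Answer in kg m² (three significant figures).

Solid sphere: I_cm = (2/5)MR² = (2/5)(4.52)(0.252)² = 0.11482 kg m²; centre at d = 0.514 m, so the parallel axis theorem gives I = 0.11482 + (4.52)(0.514)² = 1.309 kg m².
Thin disk: I_cm = (1/4)MR² = (1/4)(1.47)(0.544)² = 0.10876 kg m²; axis through the centre, so I = 0.10876 kg m².
Thin rod: I_cm = (1/12)ML² = (1/12)(3.31)(0.912)² = 0.22942 kg m²; centre at d = 0.562 m, so the parallel axis theorem gives I = 0.22942 + (3.31)(0.562)² = 1.2749 kg m².
Total I = 1.309 + 0.10876 + 1.2749 = 2.6926 kg m².

2.69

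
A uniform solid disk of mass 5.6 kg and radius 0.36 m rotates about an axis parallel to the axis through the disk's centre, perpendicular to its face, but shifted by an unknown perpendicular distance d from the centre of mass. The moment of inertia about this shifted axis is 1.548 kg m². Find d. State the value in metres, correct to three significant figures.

0.460

About the centre-of-mass axis, I_cm = (1/2)MR² = (1/2)(5.6)(0.36)² = 0.36288 kg m².
Parallel axis theorem: I = I_cm + Md², so Md² = 1.548 − 0.36288 = 1.1851 kg m².
d = √(1.1851 / 5.6) = 0.46003 m.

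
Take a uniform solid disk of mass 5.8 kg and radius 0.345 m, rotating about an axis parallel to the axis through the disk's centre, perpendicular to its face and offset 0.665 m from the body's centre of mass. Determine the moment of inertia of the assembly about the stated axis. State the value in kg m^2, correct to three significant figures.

I_cm = (1/2)MR² = (1/2)(5.8)(0.345)² = 0.34517 kg m^2; centre at d = 0.665 m, so the parallel axis theorem gives I = 0.34517 + (5.8)(0.665)² = 2.9101 kg m^2.

2.91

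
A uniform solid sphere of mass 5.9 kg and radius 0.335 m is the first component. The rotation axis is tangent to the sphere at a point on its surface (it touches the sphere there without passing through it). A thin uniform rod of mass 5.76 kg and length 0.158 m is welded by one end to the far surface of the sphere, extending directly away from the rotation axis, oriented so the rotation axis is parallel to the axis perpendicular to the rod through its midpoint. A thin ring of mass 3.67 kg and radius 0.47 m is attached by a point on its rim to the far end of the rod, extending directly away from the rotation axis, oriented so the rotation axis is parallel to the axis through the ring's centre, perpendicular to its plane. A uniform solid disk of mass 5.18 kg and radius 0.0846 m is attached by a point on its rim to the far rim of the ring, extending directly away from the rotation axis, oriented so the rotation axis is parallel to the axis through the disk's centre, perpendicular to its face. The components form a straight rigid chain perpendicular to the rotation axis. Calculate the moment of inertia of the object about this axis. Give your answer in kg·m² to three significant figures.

29.0

Solid sphere: I_cm = (2/5)MR² = (2/5)(5.9)(0.335)² = 0.26485 kg·m²; centre at d = 0.335 m, so the parallel axis theorem gives I = 0.26485 + (5.9)(0.335)² = 0.92698 kg·m².
Thin rod: I_cm = (1/12)ML² = (1/12)(5.76)(0.158)² = 0.011983 kg·m²; centre at d = 0.335 + 0.335 + 0.079 = 0.749 m, so the parallel axis theorem gives I = 0.011983 + (5.76)(0.749)² = 3.2433 kg·m².
Thin ring: I_cm = MR² = (3.67)(0.47)² = 0.8107 kg·m²; centre at d = 0.335 + 0.335 + 0.079 + 0.079 + 0.47 = 1.298 m, so the parallel axis theorem gives I = 0.8107 + (3.67)(1.298)² = 6.9939 kg·m².
Solid disk: I_cm = (1/2)MR² = (1/2)(5.18)(0.0846)² = 0.018537 kg·m²; centre at d = 0.335 + 0.335 + 0.079 + 0.079 + 0.47 + 0.47 + 0.0846 = 1.8526 m, so the parallel axis theorem gives I = 0.018537 + (5.18)(1.8526)² = 17.797 kg·m².
Total I = 0.92698 + 3.2433 + 6.9939 + 17.797 = 28.961 kg·m².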